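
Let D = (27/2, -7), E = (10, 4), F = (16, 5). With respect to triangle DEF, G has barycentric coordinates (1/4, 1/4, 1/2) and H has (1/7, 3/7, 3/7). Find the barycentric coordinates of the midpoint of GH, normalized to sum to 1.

Since both coordinate triples sum to 1, the midpoint's barycentrics are the componentwise average.
(1/4+1/7)/2 = 11/56; similarly 19/56 and 13/28.

(11/56, 19/56, 13/28)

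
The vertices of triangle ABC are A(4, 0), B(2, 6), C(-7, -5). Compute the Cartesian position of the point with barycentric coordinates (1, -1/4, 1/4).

(7/4, -11/4)

P = 1·A + (-1/4)·B + (1/4)·C.
x-coordinate: 1·4 + (-1/4)·2 + (1/4)·(-7) = 7/4.
y-coordinate: 1·0 + (-1/4)·6 + (1/4)·(-5) = -11/4.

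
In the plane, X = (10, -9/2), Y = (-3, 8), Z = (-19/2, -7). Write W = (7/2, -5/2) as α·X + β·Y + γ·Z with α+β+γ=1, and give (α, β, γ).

(3/5, 1/5, 1/5)

Signed area of the reference triangle: [XYZ] = ½·(10·(8−(-7)) + (-3)·(-7−(-9/2)) + (-19/2)·(-9/2−8)) = ½·(150 + 15/2 + 475/4) = 1105/8.
[WYZ] = ½·((7/2)·(8−(-7)) + (-3)·(-7−(-5/2)) + (-19/2)·(-5/2−8)) = ½·(105/2 + 27/2 + 399/4) = 663/8, so the X-coordinate is (663/8)/(1105/8) = 3/5.
[XWZ] = ½·(10·(-5/2−(-7)) + (7/2)·(-7−(-9/2)) + (-19/2)·(-9/2−(-5/2))) = ½·(45 − 35/4 + 19) = 221/8, so the Y-coordinate is 1/5.
[XYW] = ½·(10·(8−(-5/2)) + (-3)·(-5/2−(-9/2)) + (7/2)·(-9/2−8)) = ½·(105 − 6 − 175/4) = 221/8, so the Z-coordinate is 1/5.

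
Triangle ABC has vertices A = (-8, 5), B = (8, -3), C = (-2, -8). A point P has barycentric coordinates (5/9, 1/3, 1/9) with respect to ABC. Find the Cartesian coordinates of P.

P = (5/9)·A + (1/3)·B + (1/9)·C.
x-coordinate: (5/9)·(-8) + (1/3)·8 + (1/9)·(-2) = -2.
y-coordinate: (5/9)·5 + (1/3)·(-3) + (1/9)·(-8) = 8/9.

(-2, 8/9)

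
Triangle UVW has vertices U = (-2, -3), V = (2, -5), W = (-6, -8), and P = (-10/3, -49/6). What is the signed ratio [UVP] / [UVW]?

5/6

[UVW] = ½·((-2)·(-5−(-8)) + 2·(-8−(-3)) + (-6)·(-3−(-5))) = ½·(-6 − 10 − 12) = -14.
[UVP] = ½·((-2)·(-5−(-49/6)) + 2·(-49/6−(-3)) + (-10/3)·(-3−(-5))) = ½·(-19/3 − 31/3 − 20/3) = -35/3, so the ratio is (-35/3)/(-14) = 5/6.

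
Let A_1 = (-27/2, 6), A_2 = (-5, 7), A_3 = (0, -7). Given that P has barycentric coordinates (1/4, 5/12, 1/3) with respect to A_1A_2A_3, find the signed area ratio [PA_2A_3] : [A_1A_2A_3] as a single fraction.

The signed ratio [PA_2A_3]/[A_1A_2A_3] equals the barycentric coordinate of P at vertex A_1, which is 1/4.

1/4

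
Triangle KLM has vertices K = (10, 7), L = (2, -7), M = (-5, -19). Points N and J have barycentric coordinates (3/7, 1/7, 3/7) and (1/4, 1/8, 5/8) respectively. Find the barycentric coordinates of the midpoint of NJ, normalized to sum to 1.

(19/56, 15/112, 59/112)

Since both coordinate triples sum to 1, the midpoint's barycentrics are the componentwise average.
(3/7+1/4)/2 = 19/56; similarly 15/112 and 59/112.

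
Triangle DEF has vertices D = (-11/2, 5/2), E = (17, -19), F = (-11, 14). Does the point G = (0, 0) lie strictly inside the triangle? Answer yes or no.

yes

Barycentric coordinates of G: (58/281, 99/281, 124/281).
The three coordinates are positive, positive, positive; a point is interior exactly when all three are positive.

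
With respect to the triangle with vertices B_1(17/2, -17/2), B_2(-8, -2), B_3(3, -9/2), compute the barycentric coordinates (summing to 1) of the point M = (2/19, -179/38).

(6/19, 8/19, 5/19)

Signed area of the reference triangle: [B_1B_2B_3] = ½·((17/2)·(-2−(-9/2)) + (-8)·(-9/2−(-17/2)) + 3·(-17/2−(-2))) = ½·(85/4 − 32 − 39/2) = -121/8.
[MB_2B_3] = ½·((2/19)·(-2−(-9/2)) + (-8)·(-9/2−(-179/38)) + 3·(-179/38−(-2))) = ½·(5/19 − 32/19 − 309/38) = -363/76, so the B_1-coordinate is (-363/76)/(-121/8) = 6/19.
[B_1MB_3] = ½·((17/2)·(-179/38−(-9/2)) + (2/19)·(-9/2−(-17/2)) + 3·(-17/2−(-179/38))) = ½·(-34/19 + 8/19 − 216/19) = -121/19, so the B_2-coordinate is 8/19.
[B_1B_2M] = ½·((17/2)·(-2−(-179/38)) + (-8)·(-179/38−(-17/2)) + (2/19)·(-17/2−(-2))) = ½·(1751/76 − 576/19 − 13/19) = -605/152, so the B_3-coordinate is 5/19.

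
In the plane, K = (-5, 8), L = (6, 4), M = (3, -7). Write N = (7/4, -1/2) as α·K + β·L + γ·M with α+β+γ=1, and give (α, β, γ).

Signed area of the reference triangle: [KLM] = ½·((-5)·(4−(-7)) + 6·(-7−8) + 3·(8−4)) = ½·(-55 − 90 + 12) = -133/2.
[NLM] = ½·((7/4)·(4−(-7)) + 6·(-7−(-1/2)) + 3·(-1/2−4)) = ½·(77/4 − 39 − 27/2) = -133/8, so the K-coordinate is (-133/8)/(-133/2) = 1/4.
[KNM] = ½·((-5)·(-1/2−(-7)) + (7/4)·(-7−8) + 3·(8−(-1/2))) = ½·(-65/2 − 105/4 + 51/2) = -133/8, so the L-coordinate is 1/4.
[KLN] = ½·((-5)·(4−(-1/2)) + 6·(-1/2−8) + (7/4)·(8−4)) = ½·(-45/2 − 51 + 7) = -133/4, so the M-coordinate is 1/2.

(1/4, 1/4, 1/2)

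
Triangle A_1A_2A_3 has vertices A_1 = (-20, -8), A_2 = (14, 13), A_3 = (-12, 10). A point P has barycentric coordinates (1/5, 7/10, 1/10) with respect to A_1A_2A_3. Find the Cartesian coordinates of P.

(23/5, 17/2)

P = (1/5)·A_1 + (7/10)·A_2 + (1/10)·A_3.
x-coordinate: (1/5)·(-20) + (7/10)·14 + (1/10)·(-12) = 23/5.
y-coordinate: (1/5)·(-8) + (7/10)·13 + (1/10)·10 = 17/2.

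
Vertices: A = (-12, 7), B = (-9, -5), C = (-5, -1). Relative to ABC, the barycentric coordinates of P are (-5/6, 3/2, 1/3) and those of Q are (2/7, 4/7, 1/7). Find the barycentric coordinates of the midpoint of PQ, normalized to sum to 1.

Since both coordinate triples sum to 1, the midpoint's barycentrics are the componentwise average.
(-5/6+2/7)/2 = -23/84; similarly 29/28 and 5/21.

(-23/84, 29/28, 5/21)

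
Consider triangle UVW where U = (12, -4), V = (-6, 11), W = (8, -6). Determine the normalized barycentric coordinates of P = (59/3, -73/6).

(7/6, -1/2, 1/3)

Signed area of the reference triangle: [UVW] = ½·(12·(11−(-6)) + (-6)·(-6−(-4)) + 8·(-4−11)) = ½·(204 + 12 − 120) = 48.
[PVW] = ½·((59/3)·(11−(-6)) + (-6)·(-6−(-73/6)) + 8·(-73/6−11)) = ½·(1003/3 − 37 − 556/3) = 56, so the U-coordinate is 56/48 = 7/6.
[UPW] = ½·(12·(-73/6−(-6)) + (59/3)·(-6−(-4)) + 8·(-4−(-73/6))) = ½·(-74 − 118/3 + 196/3) = -24, so the V-coordinate is -1/2.
[UVP] = ½·(12·(11−(-73/6)) + (-6)·(-73/6−(-4)) + (59/3)·(-4−11)) = ½·(278 + 49 − 295) = 16, so the W-coordinate is 1/3.
Check: 7/6 − 1/2 + 1/3 = 1.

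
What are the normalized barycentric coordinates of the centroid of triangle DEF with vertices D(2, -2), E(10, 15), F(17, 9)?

The centroid is the average of the vertices, so each weight is 1/3.

(1/3, 1/3, 1/3)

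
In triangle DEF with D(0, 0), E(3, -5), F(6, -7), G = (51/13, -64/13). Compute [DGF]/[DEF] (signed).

3/13

[DEF] = ½·(0·(-5−(-7)) + 3·(-7−0) + 6·(0−(-5))) = ½·(0 − 21 + 30) = 9/2.
[DGF] = ½·(0·(-64/13−(-7)) + (51/13)·(-7−0) + 6·(0−(-64/13))) = ½·(0 − 357/13 + 384/13) = 27/26, so the ratio is (27/26)/(9/2) = 3/13.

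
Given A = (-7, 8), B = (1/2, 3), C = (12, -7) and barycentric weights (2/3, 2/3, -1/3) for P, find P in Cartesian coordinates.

(-25/3, 29/3)

P = (2/3)·A + (2/3)·B + (-1/3)·C.
x-coordinate: (2/3)·(-7) + (2/3)·(1/2) + (-1/3)·12 = -25/3.
y-coordinate: (2/3)·8 + (2/3)·3 + (-1/3)·(-7) = 29/3.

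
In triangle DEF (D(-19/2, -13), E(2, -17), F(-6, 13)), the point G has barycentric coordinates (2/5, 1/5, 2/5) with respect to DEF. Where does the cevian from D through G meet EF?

Line DG meets EF where the D-coordinate vanishes; zeroing G's D-weight and renormalizing leaves E, F-weights 1/5 : 2/5 → (1/3, 2/3).
So H = (1/3)·E + (2/3)·F = (-10/3, 3).

(-10/3, 3)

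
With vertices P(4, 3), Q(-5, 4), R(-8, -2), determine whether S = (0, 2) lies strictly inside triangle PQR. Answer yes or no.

Barycentric coordinates of S: (12/19, 8/57, 13/57).
The three coordinates are positive, positive, positive; a point is interior exactly when all three are positive.

yes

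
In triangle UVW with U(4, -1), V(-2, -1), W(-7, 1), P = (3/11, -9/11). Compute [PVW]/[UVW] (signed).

[UVW] = ½·(4·(-1−1) + (-2)·(1−(-1)) + (-7)·(-1−(-1))) = ½·(-8 − 4 + 0) = -6.
[PVW] = ½·((3/11)·(-1−1) + (-2)·(1−(-9/11)) + (-7)·(-9/11−(-1))) = ½·(-6/11 − 40/11 − 14/11) = -30/11, so the ratio is (-30/11)/(-6) = 5/11.

5/11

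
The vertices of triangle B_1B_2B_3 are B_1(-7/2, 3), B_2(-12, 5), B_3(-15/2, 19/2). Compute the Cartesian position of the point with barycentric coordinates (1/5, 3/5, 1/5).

(-47/5, 11/2)

M = (1/5)·B_1 + (3/5)·B_2 + (1/5)·B_3.
x-coordinate: (1/5)·(-7/2) + (3/5)·(-12) + (1/5)·(-15/2) = -47/5.
y-coordinate: (1/5)·3 + (3/5)·5 + (1/5)·(19/2) = 11/2.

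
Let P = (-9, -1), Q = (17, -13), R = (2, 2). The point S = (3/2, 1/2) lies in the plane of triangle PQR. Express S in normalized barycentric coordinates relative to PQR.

(1/7, 1/14, 11/14)

Signed area of the reference triangle: [PQR] = ½·((-9)·(-13−2) + 17·(2−(-1)) + 2·(-1−(-13))) = ½·(135 + 51 + 24) = 105.
[SQR] = ½·((3/2)·(-13−2) + 17·(2−(1/2)) + 2·(1/2−(-13))) = ½·(-45/2 + 51/2 + 27) = 15, so the P-coordinate is 15/105 = 1/7.
[PSR] = ½·((-9)·(1/2−2) + (3/2)·(2−(-1)) + 2·(-1−(1/2))) = ½·(27/2 + 9/2 − 3) = 15/2, so the Q-coordinate is 1/14.
[PQS] = ½·((-9)·(-13−(1/2)) + 17·(1/2−(-1)) + (3/2)·(-1−(-13))) = ½·(243/2 + 51/2 + 18) = 165/2, so the R-coordinate is 11/14.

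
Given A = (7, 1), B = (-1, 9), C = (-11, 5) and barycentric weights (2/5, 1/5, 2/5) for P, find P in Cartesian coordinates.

P = (2/5)·A + (1/5)·B + (2/5)·C.
x-coordinate: (2/5)·7 + (1/5)·(-1) + (2/5)·(-11) = -9/5.
y-coordinate: (2/5)·1 + (1/5)·9 + (2/5)·5 = 21/5.

(-9/5, 21/5)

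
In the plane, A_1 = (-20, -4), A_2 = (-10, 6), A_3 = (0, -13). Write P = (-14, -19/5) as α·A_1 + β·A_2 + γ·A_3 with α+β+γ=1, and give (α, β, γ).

(3/5, 1/5, 1/5)

Signed area of the reference triangle: [A_1A_2A_3] = ½·((-20)·(6−(-13)) + (-10)·(-13−(-4)) + 0·(-4−6)) = ½·(-380 + 90 + 0) = -145.
[PA_2A_3] = ½·((-14)·(6−(-13)) + (-10)·(-13−(-19/5)) + 0·(-19/5−6)) = ½·(-266 + 92 + 0) = -87, so the A_1-coordinate is (-87)/(-145) = 3/5.
[A_1PA_3] = ½·((-20)·(-19/5−(-13)) + (-14)·(-13−(-4)) + 0·(-4−(-19/5))) = ½·(-184 + 126 + 0) = -29, so the A_2-coordinate is 1/5.
[A_1A_2P] = ½·((-20)·(6−(-19/5)) + (-10)·(-19/5−(-4)) + (-14)·(-4−6)) = ½·(-196 − 2 + 140) = -29, so the A_3-coordinate is 1/5.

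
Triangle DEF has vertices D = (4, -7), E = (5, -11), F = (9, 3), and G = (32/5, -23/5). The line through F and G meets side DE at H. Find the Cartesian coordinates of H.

Barycentric coordinates of G with respect to DEF: (1/5, 2/5, 2/5).
On side DE the F-coordinate is zero; dropping G's F-weight 2/5 and renormalizing the remaining 1/5 : 2/5 gives weights 1/3, 2/3 on D, E.
H = (1/3)·(4, -7) + (2/3)·(5, -11) = (14/3, -29/3).

(14/3, -29/3)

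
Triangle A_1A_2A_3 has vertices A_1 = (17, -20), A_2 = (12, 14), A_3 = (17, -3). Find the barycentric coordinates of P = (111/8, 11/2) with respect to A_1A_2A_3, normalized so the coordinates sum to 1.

Signed area of the reference triangle: [A_1A_2A_3] = ½·(17·(14−(-3)) + 12·(-3−(-20)) + 17·(-20−14)) = ½·(289 + 204 − 578) = -85/2.
[PA_2A_3] = ½·((111/8)·(14−(-3)) + 12·(-3−(11/2)) + 17·(11/2−14)) = ½·(1887/8 − 102 − 289/2) = -85/16, so the A_1-coordinate is (-85/16)/(-85/2) = 1/8.
[A_1PA_3] = ½·(17·(11/2−(-3)) + (111/8)·(-3−(-20)) + 17·(-20−(11/2))) = ½·(289/2 + 1887/8 − 867/2) = -425/16, so the A_2-coordinate is 5/8.
[A_1A_2P] = ½·(17·(14−(11/2)) + 12·(11/2−(-20)) + (111/8)·(-20−14)) = ½·(289/2 + 306 − 1887/4) = -85/8, so the A_3-coordinate is 1/4.
Check: 1/8 + 5/8 + 1/4 = 1.

(1/8, 5/8, 1/4)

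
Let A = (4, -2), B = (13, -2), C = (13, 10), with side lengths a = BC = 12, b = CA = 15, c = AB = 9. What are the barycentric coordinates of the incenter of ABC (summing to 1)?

The incenter has barycentric coordinates proportional to the opposite side lengths: (12 : 15 : 9).
Normalizing by 12+15+9 = 36 gives (1/3, 5/12, 1/4).

(1/3, 5/12, 1/4)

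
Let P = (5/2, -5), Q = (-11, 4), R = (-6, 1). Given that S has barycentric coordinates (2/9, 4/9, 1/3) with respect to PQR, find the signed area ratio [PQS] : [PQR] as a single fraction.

The signed ratio [PQS]/[PQR] equals the barycentric coordinate of S at vertex R, which is 1/3.

1/3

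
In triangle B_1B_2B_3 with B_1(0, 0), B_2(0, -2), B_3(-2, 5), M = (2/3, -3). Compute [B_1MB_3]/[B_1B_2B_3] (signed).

2/3

[B_1B_2B_3] = ½·(0·(-2−5) + 0·(5−0) + (-2)·(0−(-2))) = ½·(0 + 0 − 4) = -2.
[B_1MB_3] = ½·(0·(-3−5) + (2/3)·(5−0) + (-2)·(0−(-3))) = ½·(0 + 10/3 − 6) = -4/3, so the ratio is (-4/3)/(-2) = 2/3.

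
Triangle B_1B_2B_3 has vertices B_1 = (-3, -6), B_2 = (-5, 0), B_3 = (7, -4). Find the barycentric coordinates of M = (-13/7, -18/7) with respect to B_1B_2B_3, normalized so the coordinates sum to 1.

(2/7, 1/2, 3/14)

Signed area of the reference triangle: [B_1B_2B_3] = ½·((-3)·(0−(-4)) + (-5)·(-4−(-6)) + 7·(-6−0)) = ½·(-12 − 10 − 42) = -32.
[MB_2B_3] = ½·((-13/7)·(0−(-4)) + (-5)·(-4−(-18/7)) + 7·(-18/7−0)) = ½·(-52/7 + 50/7 − 18) = -64/7, so the B_1-coordinate is (-64/7)/(-32) = 2/7.
[B_1MB_3] = ½·((-3)·(-18/7−(-4)) + (-13/7)·(-4−(-6)) + 7·(-6−(-18/7))) = ½·(-30/7 − 26/7 − 24) = -16, so the B_2-coordinate is 1/2.
[B_1B_2M] = ½·((-3)·(0−(-18/7)) + (-5)·(-18/7−(-6)) + (-13/7)·(-6−0)) = ½·(-54/7 − 120/7 + 78/7) = -48/7, so the B_3-coordinate is 3/14.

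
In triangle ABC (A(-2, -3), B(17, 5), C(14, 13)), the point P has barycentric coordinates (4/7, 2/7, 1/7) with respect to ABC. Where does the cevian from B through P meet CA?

(6/5, 1/5)

Line BP meets CA where the B-coordinate vanishes; zeroing P's B-weight and renormalizing leaves C, A-weights 1/7 : 4/7 → (1/5, 4/5).
So Q = (1/5)·C + (4/5)·A = (6/5, 1/5).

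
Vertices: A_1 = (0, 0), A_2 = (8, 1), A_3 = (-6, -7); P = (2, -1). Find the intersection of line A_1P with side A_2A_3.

Barycentric coordinates of P with respect to A_1A_2A_3: (2/5, 2/5, 1/5).
On side A_2A_3 the A_1-coordinate is zero; dropping P's A_1-weight 2/5 and renormalizing the remaining 2/5 : 1/5 gives weights 2/3, 1/3 on A_2, A_3.
Q = (2/3)·(8, 1) + (1/3)·(-6, -7) = (10/3, -5/3).

(10/3, -5/3)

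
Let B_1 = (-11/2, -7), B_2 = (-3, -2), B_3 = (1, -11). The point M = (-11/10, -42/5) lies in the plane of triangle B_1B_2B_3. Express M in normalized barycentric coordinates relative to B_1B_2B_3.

Signed area of the reference triangle: [B_1B_2B_3] = ½·((-11/2)·(-2−(-11)) + (-3)·(-11−(-7)) + 1·(-7−(-2))) = ½·(-99/2 + 12 − 5) = -85/4.
[MB_2B_3] = ½·((-11/10)·(-2−(-11)) + (-3)·(-11−(-42/5)) + 1·(-42/5−(-2))) = ½·(-99/10 + 39/5 − 32/5) = -17/4, so the B_1-coordinate is (-17/4)/(-85/4) = 1/5.
[B_1MB_3] = ½·((-11/2)·(-42/5−(-11)) + (-11/10)·(-11−(-7)) + 1·(-7−(-42/5))) = ½·(-143/10 + 22/5 + 7/5) = -17/4, so the B_2-coordinate is 1/5.
[B_1B_2M] = ½·((-11/2)·(-2−(-42/5)) + (-3)·(-42/5−(-7)) + (-11/10)·(-7−(-2))) = ½·(-176/5 + 21/5 + 11/2) = -51/4, so the B_3-coordinate is 3/5.
Check: 1/5 + 1/5 + 3/5 = 1.

(1/5, 1/5, 3/5)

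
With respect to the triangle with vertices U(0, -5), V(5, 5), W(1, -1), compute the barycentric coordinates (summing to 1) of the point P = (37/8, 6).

(-5/8, 3/4, 7/8)

Signed area of the reference triangle: [UVW] = ½·(0·(5−(-1)) + 5·(-1−(-5)) + 1·(-5−5)) = ½·(0 + 20 − 10) = 5.
[PVW] = ½·((37/8)·(5−(-1)) + 5·(-1−6) + 1·(6−5)) = ½·(111/4 − 35 + 1) = -25/8, so the U-coordinate is (-25/8)/5 = -5/8.
[UPW] = ½·(0·(6−(-1)) + (37/8)·(-1−(-5)) + 1·(-5−6)) = ½·(0 + 37/2 − 11) = 15/4, so the V-coordinate is 3/4.
[UVP] = ½·(0·(5−6) + 5·(6−(-5)) + (37/8)·(-5−5)) = ½·(0 + 55 − 185/4) = 35/8, so the W-coordinate is 7/8.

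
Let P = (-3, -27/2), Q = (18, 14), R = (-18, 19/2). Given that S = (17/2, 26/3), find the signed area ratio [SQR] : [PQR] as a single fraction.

1/6

[PQR] = ½·((-3)·(14−(19/2)) + 18·(19/2−(-27/2)) + (-18)·(-27/2−14)) = ½·(-27/2 + 414 + 495) = 1791/4.
[SQR] = ½·((17/2)·(14−(19/2)) + 18·(19/2−(26/3)) + (-18)·(26/3−14)) = ½·(153/4 + 15 + 96) = 597/8, so the ratio is (597/8)/(1791/4) = 1/6.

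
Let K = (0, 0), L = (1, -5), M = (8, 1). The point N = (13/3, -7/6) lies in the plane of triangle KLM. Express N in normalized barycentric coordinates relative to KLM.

Signed area of the reference triangle: [KLM] = ½·(0·(-5−1) + 1·(1−0) + 8·(0−(-5))) = ½·(0 + 1 + 40) = 41/2.
[NLM] = ½·((13/3)·(-5−1) + 1·(1−(-7/6)) + 8·(-7/6−(-5))) = ½·(-26 + 13/6 + 92/3) = 41/12, so the K-coordinate is (41/12)/(41/2) = 1/6.
[KNM] = ½·(0·(-7/6−1) + (13/3)·(1−0) + 8·(0−(-7/6))) = ½·(0 + 13/3 + 28/3) = 41/6, so the L-coordinate is 1/3.
[KLN] = ½·(0·(-5−(-7/6)) + 1·(-7/6−0) + (13/3)·(0−(-5))) = ½·(0 − 7/6 + 65/3) = 41/4, so the M-coordinate is 1/2.

(1/6, 1/3, 1/2)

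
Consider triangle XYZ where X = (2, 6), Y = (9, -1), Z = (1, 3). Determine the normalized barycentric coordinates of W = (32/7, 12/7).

(1/7, 3/7, 3/7)

Signed area of the reference triangle: [XYZ] = ½·(2·(-1−3) + 9·(3−6) + 1·(6−(-1))) = ½·(-8 − 27 + 7) = -14.
[WYZ] = ½·((32/7)·(-1−3) + 9·(3−(12/7)) + 1·(12/7−(-1))) = ½·(-128/7 + 81/7 + 19/7) = -2, so the X-coordinate is (-2)/(-14) = 1/7.
[XWZ] = ½·(2·(12/7−3) + (32/7)·(3−6) + 1·(6−(12/7))) = ½·(-18/7 − 96/7 + 30/7) = -6, so the Y-coordinate is 3/7.
[XYW] = ½·(2·(-1−(12/7)) + 9·(12/7−6) + (32/7)·(6−(-1))) = ½·(-38/7 − 270/7 + 32) = -6, so the Z-coordinate is 3/7.
Check: 1/7 + 3/7 + 3/7 = 1.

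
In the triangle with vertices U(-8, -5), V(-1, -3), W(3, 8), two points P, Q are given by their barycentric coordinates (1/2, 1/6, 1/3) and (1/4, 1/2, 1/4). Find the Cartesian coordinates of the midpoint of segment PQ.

(-59/24, -13/24)

Barycentric coordinates of the midpoint are the average: (3/8, 1/3, 7/24).
Converting: (3/8)·U + (1/3)·V + (7/24)·W = (-59/24, -13/24).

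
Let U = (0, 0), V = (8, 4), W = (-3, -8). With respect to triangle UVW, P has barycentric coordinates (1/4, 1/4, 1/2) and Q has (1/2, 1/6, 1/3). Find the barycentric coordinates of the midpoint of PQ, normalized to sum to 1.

(3/8, 5/24, 5/12)

Since both coordinate triples sum to 1, the midpoint's barycentrics are the componentwise average.
(1/4+1/2)/2 = 3/8; similarly 5/24 and 5/12.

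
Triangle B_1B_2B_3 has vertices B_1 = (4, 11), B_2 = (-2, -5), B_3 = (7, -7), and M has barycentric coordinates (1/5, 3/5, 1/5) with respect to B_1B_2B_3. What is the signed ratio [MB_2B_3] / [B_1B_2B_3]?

1/5

The signed ratio [MB_2B_3]/[B_1B_2B_3] equals the barycentric coordinate of M at vertex B_1, which is 1/5.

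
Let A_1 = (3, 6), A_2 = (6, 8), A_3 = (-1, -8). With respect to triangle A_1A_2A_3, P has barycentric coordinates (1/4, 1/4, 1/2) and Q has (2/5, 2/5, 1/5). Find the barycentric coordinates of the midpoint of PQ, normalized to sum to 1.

(13/40, 13/40, 7/20)

Since both coordinate triples sum to 1, the midpoint's barycentrics are the componentwise average.
(1/4+2/5)/2 = 13/40; similarly 13/40 and 7/20.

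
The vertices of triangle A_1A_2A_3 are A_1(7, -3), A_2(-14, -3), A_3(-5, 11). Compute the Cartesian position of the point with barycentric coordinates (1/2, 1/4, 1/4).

P = (1/2)·A_1 + (1/4)·A_2 + (1/4)·A_3.
x-coordinate: (1/2)·7 + (1/4)·(-14) + (1/4)·(-5) = -5/4.
y-coordinate: (1/2)·(-3) + (1/4)·(-3) + (1/4)·11 = 1/2.

(-5/4, 1/2)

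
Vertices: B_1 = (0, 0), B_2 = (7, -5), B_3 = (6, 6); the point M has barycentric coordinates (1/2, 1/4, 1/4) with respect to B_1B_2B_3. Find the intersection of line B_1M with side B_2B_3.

(13/2, 1/2)

Line B_1M meets B_2B_3 where the B_1-coordinate vanishes; zeroing M's B_1-weight and renormalizing leaves B_2, B_3-weights 1/4 : 1/4 → (1/2, 1/2).
So N = (1/2)·B_2 + (1/2)·B_3 = (13/2, 1/2).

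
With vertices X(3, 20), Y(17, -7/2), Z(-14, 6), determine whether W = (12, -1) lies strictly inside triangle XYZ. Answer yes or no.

yes

Barycentric coordinates of W: (20/397, 322/397, 55/397).
The three coordinates are positive, positive, positive; a point is interior exactly when all three are positive.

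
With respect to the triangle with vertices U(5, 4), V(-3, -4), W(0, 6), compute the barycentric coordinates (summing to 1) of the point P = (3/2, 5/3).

(1/2, 1/3, 1/6)

Signed area of the reference triangle: [UVW] = ½·(5·(-4−6) + (-3)·(6−4) + 0·(4−(-4))) = ½·(-50 − 6 + 0) = -28.
[PVW] = ½·((3/2)·(-4−6) + (-3)·(6−(5/3)) + 0·(5/3−(-4))) = ½·(-15 − 13 + 0) = -14, so the U-coordinate is (-14)/(-28) = 1/2.
[UPW] = ½·(5·(5/3−6) + (3/2)·(6−4) + 0·(4−(5/3))) = ½·(-65/3 + 3 + 0) = -28/3, so the V-coordinate is 1/3.
[UVP] = ½·(5·(-4−(5/3)) + (-3)·(5/3−4) + (3/2)·(4−(-4))) = ½·(-85/3 + 7 + 12) = -14/3, so the W-coordinate is 1/6.
Check: 1/2 + 1/3 + 1/6 = 1.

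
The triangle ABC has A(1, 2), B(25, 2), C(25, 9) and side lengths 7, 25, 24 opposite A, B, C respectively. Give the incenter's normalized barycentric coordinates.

(1/8, 25/56, 3/7)

The incenter has barycentric coordinates proportional to the opposite side lengths: (7 : 25 : 24).
Normalizing by 7+25+24 = 56 gives (1/8, 25/56, 3/7).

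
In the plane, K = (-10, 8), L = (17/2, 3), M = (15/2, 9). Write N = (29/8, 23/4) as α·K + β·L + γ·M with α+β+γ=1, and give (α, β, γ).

(1/4, 1/2, 1/4)

Signed area of the reference triangle: [KLM] = ½·((-10)·(3−9) + (17/2)·(9−8) + (15/2)·(8−3)) = ½·(60 + 17/2 + 75/2) = 53.
[NLM] = ½·((29/8)·(3−9) + (17/2)·(9−(23/4)) + (15/2)·(23/4−3)) = ½·(-87/4 + 221/8 + 165/8) = 53/4, so the K-coordinate is (53/4)/53 = 1/4.
[KNM] = ½·((-10)·(23/4−9) + (29/8)·(9−8) + (15/2)·(8−(23/4))) = ½·(65/2 + 29/8 + 135/8) = 53/2, so the L-coordinate is 1/2.
[KLN] = ½·((-10)·(3−(23/4)) + (17/2)·(23/4−8) + (29/8)·(8−3)) = ½·(55/2 − 153/8 + 145/8) = 53/4, so the M-coordinate is 1/4.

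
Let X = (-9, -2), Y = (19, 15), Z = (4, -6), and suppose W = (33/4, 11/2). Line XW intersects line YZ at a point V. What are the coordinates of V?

(14, 8)

Barycentric coordinates of W with respect to XYZ: (1/4, 1/2, 1/4).
On side YZ the X-coordinate is zero; dropping W's X-weight 1/4 and renormalizing the remaining 1/2 : 1/4 gives weights 2/3, 1/3 on Y, Z.
V = (2/3)·(19, 15) + (1/3)·(4, -6) = (14, 8).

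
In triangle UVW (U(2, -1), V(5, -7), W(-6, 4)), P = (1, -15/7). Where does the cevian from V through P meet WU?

(-2, 3/2)

Barycentric coordinates of P with respect to UVW: (2/7, 3/7, 2/7).
On side WU the V-coordinate is zero; dropping P's V-weight 3/7 and renormalizing the remaining 2/7 : 2/7 gives weights 1/2, 1/2 on W, U.
Q = (1/2)·(-6, 4) + (1/2)·(2, -1) = (-2, 3/2).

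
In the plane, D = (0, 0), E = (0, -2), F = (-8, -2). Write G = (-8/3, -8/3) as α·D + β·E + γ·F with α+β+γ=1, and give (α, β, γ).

Signed area of the reference triangle: [DEF] = ½·(0·(-2−(-2)) + 0·(-2−0) + (-8)·(0−(-2))) = ½·(0 + 0 − 16) = -8.
[GEF] = ½·((-8/3)·(-2−(-2)) + 0·(-2−(-8/3)) + (-8)·(-8/3−(-2))) = ½·(0 + 0 + 16/3) = 8/3, so the D-coordinate is (8/3)/(-8) = -1/3.
[DGF] = ½·(0·(-8/3−(-2)) + (-8/3)·(-2−0) + (-8)·(0−(-8/3))) = ½·(0 + 16/3 − 64/3) = -8, so the E-coordinate is 1.
[DEG] = ½·(0·(-2−(-8/3)) + 0·(-8/3−0) + (-8/3)·(0−(-2))) = ½·(0 + 0 − 16/3) = -8/3, so the F-coordinate is 1/3.
Check: -1/3 + 1 + 1/3 = 1.

(-1/3, 1, 1/3)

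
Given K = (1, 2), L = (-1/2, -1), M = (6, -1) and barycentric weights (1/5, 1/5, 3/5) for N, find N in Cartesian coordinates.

(37/10, -2/5)

N = (1/5)·K + (1/5)·L + (3/5)·M.
x-coordinate: (1/5)·1 + (1/5)·(-1/2) + (3/5)·6 = 37/10.
y-coordinate: (1/5)·2 + (1/5)·(-1) + (3/5)·(-1) = -2/5.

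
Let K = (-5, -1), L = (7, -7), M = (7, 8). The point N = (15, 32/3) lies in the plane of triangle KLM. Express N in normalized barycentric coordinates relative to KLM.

(-2/3, 2/9, 13/9)

Signed area of the reference triangle: [KLM] = ½·((-5)·(-7−8) + 7·(8−(-1)) + 7·(-1−(-7))) = ½·(75 + 63 + 42) = 90.
[NLM] = ½·(15·(-7−8) + 7·(8−(32/3)) + 7·(32/3−(-7))) = ½·(-225 − 56/3 + 371/3) = -60, so the K-coordinate is (-60)/90 = -2/3.
[KNM] = ½·((-5)·(32/3−8) + 15·(8−(-1)) + 7·(-1−(32/3))) = ½·(-40/3 + 135 − 245/3) = 20, so the L-coordinate is 2/9.
[KLN] = ½·((-5)·(-7−(32/3)) + 7·(32/3−(-1)) + 15·(-1−(-7))) = ½·(265/3 + 245/3 + 90) = 130, so the M-coordinate is 13/9.
Check: -2/3 + 2/9 + 13/9 = 1.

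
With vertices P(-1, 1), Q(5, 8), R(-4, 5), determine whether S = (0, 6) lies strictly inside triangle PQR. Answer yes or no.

yes

Barycentric coordinates of S: (1/15, 19/45, 23/45).
The three coordinates are positive, positive, positive; a point is interior exactly when all three are positive.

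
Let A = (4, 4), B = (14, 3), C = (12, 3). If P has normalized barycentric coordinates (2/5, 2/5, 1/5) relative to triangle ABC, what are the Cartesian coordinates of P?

(48/5, 17/5)

P = (2/5)·A + (2/5)·B + (1/5)·C.
x-coordinate: (2/5)·4 + (2/5)·14 + (1/5)·12 = 48/5.
y-coordinate: (2/5)·4 + (2/5)·3 + (1/5)·3 = 17/5.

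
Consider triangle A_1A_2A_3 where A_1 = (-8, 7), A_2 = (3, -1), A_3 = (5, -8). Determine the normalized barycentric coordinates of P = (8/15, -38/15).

Signed area of the reference triangle: [A_1A_2A_3] = ½·((-8)·(-1−(-8)) + 3·(-8−7) + 5·(7−(-1))) = ½·(-56 − 45 + 40) = -61/2.
[PA_2A_3] = ½·((8/15)·(-1−(-8)) + 3·(-8−(-38/15)) + 5·(-38/15−(-1))) = ½·(56/15 − 82/5 − 23/3) = -61/6, so the A_1-coordinate is (-61/6)/(-61/2) = 1/3.
[A_1PA_3] = ½·((-8)·(-38/15−(-8)) + (8/15)·(-8−7) + 5·(7−(-38/15))) = ½·(-656/15 − 8 + 143/3) = -61/30, so the A_2-coordinate is 1/15.
[A_1A_2P] = ½·((-8)·(-1−(-38/15)) + 3·(-38/15−7) + (8/15)·(7−(-1))) = ½·(-184/15 − 143/5 + 64/15) = -183/10, so the A_3-coordinate is 3/5.
Check: 1/3 + 1/15 + 3/5 = 1.

(1/3, 1/15, 3/5)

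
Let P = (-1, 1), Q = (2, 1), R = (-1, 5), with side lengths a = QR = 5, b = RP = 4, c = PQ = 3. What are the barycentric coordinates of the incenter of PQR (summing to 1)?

The incenter has barycentric coordinates proportional to the opposite side lengths: (5 : 4 : 3).
Normalizing by 5+4+3 = 12 gives (5/12, 1/3, 1/4).

(5/12, 1/3, 1/4)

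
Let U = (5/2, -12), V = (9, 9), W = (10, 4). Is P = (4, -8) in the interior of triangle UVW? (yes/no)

yes

Barycentric coordinates of P: (84/107, 12/107, 11/107).
The three coordinates are positive, positive, positive; a point is interior exactly when all three are positive.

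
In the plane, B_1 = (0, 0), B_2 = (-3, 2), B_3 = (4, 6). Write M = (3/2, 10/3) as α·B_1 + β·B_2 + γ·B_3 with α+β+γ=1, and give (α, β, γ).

Signed area of the reference triangle: [B_1B_2B_3] = ½·(0·(2−6) + (-3)·(6−0) + 4·(0−2)) = ½·(0 − 18 − 8) = -13.
[MB_2B_3] = ½·((3/2)·(2−6) + (-3)·(6−(10/3)) + 4·(10/3−2)) = ½·(-6 − 8 + 16/3) = -13/3, so the B_1-coordinate is (-13/3)/(-13) = 1/3.
[B_1MB_3] = ½·(0·(10/3−6) + (3/2)·(6−0) + 4·(0−(10/3))) = ½·(0 + 9 − 40/3) = -13/6, so the B_2-coordinate is 1/6.
[B_1B_2M] = ½·(0·(2−(10/3)) + (-3)·(10/3−0) + (3/2)·(0−2)) = ½·(0 − 10 − 3) = -13/2, so the B_3-coordinate is 1/2.

(1/3, 1/6, 1/2)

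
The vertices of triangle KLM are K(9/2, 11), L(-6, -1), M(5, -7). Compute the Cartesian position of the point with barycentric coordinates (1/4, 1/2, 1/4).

N = (1/4)·K + (1/2)·L + (1/4)·M.
x-coordinate: (1/4)·(9/2) + (1/2)·(-6) + (1/4)·5 = -5/8.
y-coordinate: (1/4)·11 + (1/2)·(-1) + (1/4)·(-7) = 1/2.

(-5/8, 1/2)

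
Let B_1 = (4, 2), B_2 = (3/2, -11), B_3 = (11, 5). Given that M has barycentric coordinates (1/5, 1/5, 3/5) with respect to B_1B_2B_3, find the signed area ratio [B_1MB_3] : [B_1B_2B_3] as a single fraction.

1/5

The signed ratio [B_1MB_3]/[B_1B_2B_3] equals the barycentric coordinate of M at vertex B_2, which is 1/5.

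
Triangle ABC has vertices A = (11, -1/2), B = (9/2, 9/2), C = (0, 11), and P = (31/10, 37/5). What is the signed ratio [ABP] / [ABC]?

[ABC] = ½·(11·(9/2−11) + (9/2)·(11−(-1/2)) + 0·(-1/2−(9/2))) = ½·(-143/2 + 207/4 + 0) = -79/8.
[ABP] = ½·(11·(9/2−(37/5)) + (9/2)·(37/5−(-1/2)) + (31/10)·(-1/2−(9/2))) = ½·(-319/10 + 711/20 − 31/2) = -237/40, so the ratio is (-237/40)/(-79/8) = 3/5.

3/5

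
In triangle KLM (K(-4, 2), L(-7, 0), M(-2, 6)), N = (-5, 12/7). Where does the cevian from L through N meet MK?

Barycentric coordinates of N with respect to KLM: (3/7, 3/7, 1/7).
On side MK the L-coordinate is zero; dropping N's L-weight 3/7 and renormalizing the remaining 1/7 : 3/7 gives weights 1/4, 3/4 on M, K.
J = (1/4)·(-2, 6) + (3/4)·(-4, 2) = (-7/2, 3).

(-7/2, 3)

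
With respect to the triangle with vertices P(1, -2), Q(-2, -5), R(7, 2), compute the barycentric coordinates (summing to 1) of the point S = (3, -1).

(1/6, 1/3, 1/2)

Signed area of the reference triangle: [PQR] = ½·(1·(-5−2) + (-2)·(2−(-2)) + 7·(-2−(-5))) = ½·(-7 − 8 + 21) = 3.
[SQR] = ½·(3·(-5−2) + (-2)·(2−(-1)) + 7·(-1−(-5))) = ½·(-21 − 6 + 28) = 1/2, so the P-coordinate is (1/2)/3 = 1/6.
[PSR] = ½·(1·(-1−2) + 3·(2−(-2)) + 7·(-2−(-1))) = ½·(-3 + 12 − 7) = 1, so the Q-coordinate is 1/3.
[PQS] = ½·(1·(-5−(-1)) + (-2)·(-1−(-2)) + 3·(-2−(-5))) = ½·(-4 − 2 + 9) = 3/2, so the R-coordinate is 1/2.
Check: 1/6 + 1/3 + 1/2 = 1.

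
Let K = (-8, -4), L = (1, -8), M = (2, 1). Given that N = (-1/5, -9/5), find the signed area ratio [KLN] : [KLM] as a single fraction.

[KLM] = ½·((-8)·(-8−1) + 1·(1−(-4)) + 2·(-4−(-8))) = ½·(72 + 5 + 8) = 85/2.
[KLN] = ½·((-8)·(-8−(-9/5)) + 1·(-9/5−(-4)) + (-1/5)·(-4−(-8))) = ½·(248/5 + 11/5 − 4/5) = 51/2, so the ratio is (51/2)/(85/2) = 3/5.

3/5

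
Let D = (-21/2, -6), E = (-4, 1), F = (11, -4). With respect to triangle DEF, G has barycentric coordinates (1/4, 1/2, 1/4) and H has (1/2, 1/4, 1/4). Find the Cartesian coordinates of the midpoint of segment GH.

Barycentric coordinates of the midpoint are the average: (3/8, 3/8, 1/4).
Converting: (3/8)·D + (3/8)·E + (1/4)·F = (-43/16, -23/8).

(-43/16, -23/8)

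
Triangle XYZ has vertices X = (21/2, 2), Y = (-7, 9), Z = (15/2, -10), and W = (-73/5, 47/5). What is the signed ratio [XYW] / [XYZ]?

[XYZ] = ½·((21/2)·(9−(-10)) + (-7)·(-10−2) + (15/2)·(2−9)) = ½·(399/2 + 84 − 105/2) = 231/2.
[XYW] = ½·((21/2)·(9−(47/5)) + (-7)·(47/5−2) + (-73/5)·(2−9)) = ½·(-21/5 − 259/5 + 511/5) = 231/10, so the ratio is (231/10)/(231/2) = 1/5.

1/5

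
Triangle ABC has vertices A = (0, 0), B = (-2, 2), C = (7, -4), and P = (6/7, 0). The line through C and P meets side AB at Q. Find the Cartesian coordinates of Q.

Barycentric coordinates of P with respect to ABC: (1/7, 4/7, 2/7).
On side AB the C-coordinate is zero; dropping P's C-weight 2/7 and renormalizing the remaining 1/7 : 4/7 gives weights 1/5, 4/5 on A, B.
Q = (1/5)·(0, 0) + (4/5)·(-2, 2) = (-8/5, 8/5).

(-8/5, 8/5)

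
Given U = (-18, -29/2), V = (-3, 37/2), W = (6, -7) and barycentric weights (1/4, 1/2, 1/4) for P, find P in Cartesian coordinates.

(-9/2, 31/8)

P = (1/4)·U + (1/2)·V + (1/4)·W.
x-coordinate: (1/4)·(-18) + (1/2)·(-3) + (1/4)·6 = -9/2.
y-coordinate: (1/4)·(-29/2) + (1/2)·(37/2) + (1/4)·(-7) = 31/8.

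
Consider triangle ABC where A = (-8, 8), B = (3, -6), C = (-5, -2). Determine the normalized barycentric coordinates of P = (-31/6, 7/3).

Signed area of the reference triangle: [ABC] = ½·((-8)·(-6−(-2)) + 3·(-2−8) + (-5)·(8−(-6))) = ½·(32 − 30 − 70) = -34.
[PBC] = ½·((-31/6)·(-6−(-2)) + 3·(-2−(7/3)) + (-5)·(7/3−(-6))) = ½·(62/3 − 13 − 125/3) = -17, so the A-coordinate is (-17)/(-34) = 1/2.
[APC] = ½·((-8)·(7/3−(-2)) + (-31/6)·(-2−8) + (-5)·(8−(7/3))) = ½·(-104/3 + 155/3 − 85/3) = -17/3, so the B-coordinate is 1/6.
[ABP] = ½·((-8)·(-6−(7/3)) + 3·(7/3−8) + (-31/6)·(8−(-6))) = ½·(200/3 − 17 − 217/3) = -34/3, so the C-coordinate is 1/3.
Check: 1/2 + 1/6 + 1/3 = 1.

(1/2, 1/6, 1/3)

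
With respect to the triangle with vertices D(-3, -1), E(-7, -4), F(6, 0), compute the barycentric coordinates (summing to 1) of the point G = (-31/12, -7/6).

(5/6, 1/12, 1/12)

Signed area of the reference triangle: [DEF] = ½·((-3)·(-4−0) + (-7)·(0−(-1)) + 6·(-1−(-4))) = ½·(12 − 7 + 18) = 23/2.
[GEF] = ½·((-31/12)·(-4−0) + (-7)·(0−(-7/6)) + 6·(-7/6−(-4))) = ½·(31/3 − 49/6 + 17) = 115/12, so the D-coordinate is (115/12)/(23/2) = 5/6.
[DGF] = ½·((-3)·(-7/6−0) + (-31/12)·(0−(-1)) + 6·(-1−(-7/6))) = ½·(7/2 − 31/12 + 1) = 23/24, so the E-coordinate is 1/12.
[DEG] = ½·((-3)·(-4−(-7/6)) + (-7)·(-7/6−(-1)) + (-31/12)·(-1−(-4))) = ½·(17/2 + 7/6 − 31/4) = 23/24, so the F-coordinate is 1/12.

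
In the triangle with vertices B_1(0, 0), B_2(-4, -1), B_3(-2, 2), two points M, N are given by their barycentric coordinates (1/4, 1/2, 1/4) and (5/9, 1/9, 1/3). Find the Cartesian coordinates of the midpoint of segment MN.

(-65/36, 5/18)

Barycentric coordinates of the midpoint are the average: (29/72, 11/36, 7/24).
Converting: (29/72)·B_1 + (11/36)·B_2 + (7/24)·B_3 = (-65/36, 5/18).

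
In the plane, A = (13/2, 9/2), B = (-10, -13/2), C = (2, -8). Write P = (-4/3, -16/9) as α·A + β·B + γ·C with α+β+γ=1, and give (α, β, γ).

(4/9, 4/9, 1/9)

Signed area of the reference triangle: [ABC] = ½·((13/2)·(-13/2−(-8)) + (-10)·(-8−(9/2)) + 2·(9/2−(-13/2))) = ½·(39/4 + 125 + 22) = 627/8.
[PBC] = ½·((-4/3)·(-13/2−(-8)) + (-10)·(-8−(-16/9)) + 2·(-16/9−(-13/2))) = ½·(-2 + 560/9 + 85/9) = 209/6, so the A-coordinate is (209/6)/(627/8) = 4/9.
[APC] = ½·((13/2)·(-16/9−(-8)) + (-4/3)·(-8−(9/2)) + 2·(9/2−(-16/9))) = ½·(364/9 + 50/3 + 113/9) = 209/6, so the B-coordinate is 4/9.
[ABP] = ½·((13/2)·(-13/2−(-16/9)) + (-10)·(-16/9−(9/2)) + (-4/3)·(9/2−(-13/2))) = ½·(-1105/36 + 565/9 − 44/3) = 209/24, so the C-coordinate is 1/9.
Check: 4/9 + 4/9 + 1/9 = 1.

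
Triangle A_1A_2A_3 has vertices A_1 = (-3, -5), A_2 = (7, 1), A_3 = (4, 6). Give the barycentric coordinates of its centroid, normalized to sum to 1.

The centroid is the average of the vertices, so each weight is 1/3.

(1/3, 1/3, 1/3)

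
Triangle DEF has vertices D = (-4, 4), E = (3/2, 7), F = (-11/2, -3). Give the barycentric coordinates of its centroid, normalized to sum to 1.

(1/3, 1/3, 1/3)

The centroid is the average of the vertices, so each weight is 1/3.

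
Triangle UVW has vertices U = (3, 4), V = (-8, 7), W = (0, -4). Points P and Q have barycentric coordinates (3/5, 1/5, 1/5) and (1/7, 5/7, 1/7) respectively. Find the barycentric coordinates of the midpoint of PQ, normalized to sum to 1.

Since both coordinate triples sum to 1, the midpoint's barycentrics are the componentwise average.
(3/5+1/7)/2 = 13/35; similarly 16/35 and 6/35.

(13/35, 16/35, 6/35)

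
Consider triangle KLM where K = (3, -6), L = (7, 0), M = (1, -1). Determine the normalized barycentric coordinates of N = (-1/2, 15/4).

Signed area of the reference triangle: [KLM] = ½·(3·(0−(-1)) + 7·(-1−(-6)) + 1·(-6−0)) = ½·(3 + 35 − 6) = 16.
[NLM] = ½·((-1/2)·(0−(-1)) + 7·(-1−(15/4)) + 1·(15/4−0)) = ½·(-1/2 − 133/4 + 15/4) = -15, so the K-coordinate is (-15)/16 = -15/16.
[KNM] = ½·(3·(15/4−(-1)) + (-1/2)·(-1−(-6)) + 1·(-6−(15/4))) = ½·(57/4 − 5/2 − 39/4) = 1, so the L-coordinate is 1/16.
[KLN] = ½·(3·(0−(15/4)) + 7·(15/4−(-6)) + (-1/2)·(-6−0)) = ½·(-45/4 + 273/4 + 3) = 30, so the M-coordinate is 15/8.
Check: -15/16 + 1/16 + 15/8 = 1.

(-15/16, 1/16, 15/8)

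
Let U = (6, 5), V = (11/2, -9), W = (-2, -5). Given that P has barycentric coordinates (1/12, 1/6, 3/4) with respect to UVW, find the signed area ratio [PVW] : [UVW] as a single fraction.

1/12

The signed ratio [PVW]/[UVW] equals the barycentric coordinate of P at vertex U, which is 1/12.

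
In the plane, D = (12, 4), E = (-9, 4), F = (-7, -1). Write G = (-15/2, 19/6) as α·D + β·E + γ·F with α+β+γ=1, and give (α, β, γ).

(1/18, 7/9, 1/6)

Signed area of the reference triangle: [DEF] = ½·(12·(4−(-1)) + (-9)·(-1−4) + (-7)·(4−4)) = ½·(60 + 45 + 0) = 105/2.
[GEF] = ½·((-15/2)·(4−(-1)) + (-9)·(-1−(19/6)) + (-7)·(19/6−4)) = ½·(-75/2 + 75/2 + 35/6) = 35/12, so the D-coordinate is (35/12)/(105/2) = 1/18.
[DGF] = ½·(12·(19/6−(-1)) + (-15/2)·(-1−4) + (-7)·(4−(19/6))) = ½·(50 + 75/2 − 35/6) = 245/6, so the E-coordinate is 7/9.
[DEG] = ½·(12·(4−(19/6)) + (-9)·(19/6−4) + (-15/2)·(4−4)) = ½·(10 + 15/2 + 0) = 35/4, so the F-coordinate is 1/6.
Check: 1/18 + 7/9 + 1/6 = 1.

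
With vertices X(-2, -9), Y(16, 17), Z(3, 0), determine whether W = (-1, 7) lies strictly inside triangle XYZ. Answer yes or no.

Barycentric coordinates of W: (-159/32, -71/32, 131/16).
The three coordinates are negative, negative, positive; a point is interior exactly when all three are positive.

no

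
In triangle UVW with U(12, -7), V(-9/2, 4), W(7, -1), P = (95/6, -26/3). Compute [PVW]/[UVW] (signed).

[UVW] = ½·(12·(4−(-1)) + (-9/2)·(-1−(-7)) + 7·(-7−4)) = ½·(60 − 27 − 77) = -22.
[PVW] = ½·((95/6)·(4−(-1)) + (-9/2)·(-1−(-26/3)) + 7·(-26/3−4)) = ½·(475/6 − 69/2 − 266/3) = -22, so the ratio is (-22)/(-22) = 1.

1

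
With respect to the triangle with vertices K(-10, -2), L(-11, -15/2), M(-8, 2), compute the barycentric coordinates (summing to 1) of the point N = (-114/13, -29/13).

(-10/13, 10/13, 1)

Signed area of the reference triangle: [KLM] = ½·((-10)·(-15/2−2) + (-11)·(2−(-2)) + (-8)·(-2−(-15/2))) = ½·(95 − 44 − 44) = 7/2.
[NLM] = ½·((-114/13)·(-15/2−2) + (-11)·(2−(-29/13)) + (-8)·(-29/13−(-15/2))) = ½·(1083/13 − 605/13 − 548/13) = -35/13, so the K-coordinate is (-35/13)/(7/2) = -10/13.
[KNM] = ½·((-10)·(-29/13−2) + (-114/13)·(2−(-2)) + (-8)·(-2−(-29/13))) = ½·(550/13 − 456/13 − 24/13) = 35/13, so the L-coordinate is 10/13.
[KLN] = ½·((-10)·(-15/2−(-29/13)) + (-11)·(-29/13−(-2)) + (-114/13)·(-2−(-15/2))) = ½·(685/13 + 33/13 − 627/13) = 7/2, so the M-coordinate is 1.
Check: -10/13 + 10/13 + 1 = 1.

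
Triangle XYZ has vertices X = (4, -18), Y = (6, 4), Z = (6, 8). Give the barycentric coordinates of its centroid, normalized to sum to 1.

(1/3, 1/3, 1/3)

The centroid is the average of the vertices, so each weight is 1/3.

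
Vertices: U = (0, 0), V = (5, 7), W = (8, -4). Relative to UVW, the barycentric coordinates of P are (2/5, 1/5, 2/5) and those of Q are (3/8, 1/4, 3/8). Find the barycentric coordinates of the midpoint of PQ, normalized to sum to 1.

Since both coordinate triples sum to 1, the midpoint's barycentrics are the componentwise average.
(2/5+3/8)/2 = 31/80; similarly 9/40 and 31/80.

(31/80, 9/40, 31/80)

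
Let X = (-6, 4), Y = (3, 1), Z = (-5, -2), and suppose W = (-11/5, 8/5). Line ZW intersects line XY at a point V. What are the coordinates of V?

(-3/2, 5/2)

Barycentric coordinates of W with respect to XYZ: (2/5, 2/5, 1/5).
On side XY the Z-coordinate is zero; dropping W's Z-weight 1/5 and renormalizing the remaining 2/5 : 2/5 gives weights 1/2, 1/2 on X, Y.
V = (1/2)·(-6, 4) + (1/2)·(3, 1) = (-3/2, 5/2).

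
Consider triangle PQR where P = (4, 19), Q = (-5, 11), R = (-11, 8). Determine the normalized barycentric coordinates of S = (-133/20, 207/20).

(1/20, 3/5, 7/20)

Signed area of the reference triangle: [PQR] = ½·(4·(11−8) + (-5)·(8−19) + (-11)·(19−11)) = ½·(12 + 55 − 88) = -21/2.
[SQR] = ½·((-133/20)·(11−8) + (-5)·(8−(207/20)) + (-11)·(207/20−11)) = ½·(-399/20 + 47/4 + 143/20) = -21/40, so the P-coordinate is (-21/40)/(-21/2) = 1/20.
[PSR] = ½·(4·(207/20−8) + (-133/20)·(8−19) + (-11)·(19−(207/20))) = ½·(47/5 + 1463/20 − 1903/20) = -63/10, so the Q-coordinate is 3/5.
[PQS] = ½·(4·(11−(207/20)) + (-5)·(207/20−19) + (-133/20)·(19−11)) = ½·(13/5 + 173/4 − 266/5) = -147/40, so the R-coordinate is 7/20.
Check: 1/20 + 3/5 + 7/20 = 1.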